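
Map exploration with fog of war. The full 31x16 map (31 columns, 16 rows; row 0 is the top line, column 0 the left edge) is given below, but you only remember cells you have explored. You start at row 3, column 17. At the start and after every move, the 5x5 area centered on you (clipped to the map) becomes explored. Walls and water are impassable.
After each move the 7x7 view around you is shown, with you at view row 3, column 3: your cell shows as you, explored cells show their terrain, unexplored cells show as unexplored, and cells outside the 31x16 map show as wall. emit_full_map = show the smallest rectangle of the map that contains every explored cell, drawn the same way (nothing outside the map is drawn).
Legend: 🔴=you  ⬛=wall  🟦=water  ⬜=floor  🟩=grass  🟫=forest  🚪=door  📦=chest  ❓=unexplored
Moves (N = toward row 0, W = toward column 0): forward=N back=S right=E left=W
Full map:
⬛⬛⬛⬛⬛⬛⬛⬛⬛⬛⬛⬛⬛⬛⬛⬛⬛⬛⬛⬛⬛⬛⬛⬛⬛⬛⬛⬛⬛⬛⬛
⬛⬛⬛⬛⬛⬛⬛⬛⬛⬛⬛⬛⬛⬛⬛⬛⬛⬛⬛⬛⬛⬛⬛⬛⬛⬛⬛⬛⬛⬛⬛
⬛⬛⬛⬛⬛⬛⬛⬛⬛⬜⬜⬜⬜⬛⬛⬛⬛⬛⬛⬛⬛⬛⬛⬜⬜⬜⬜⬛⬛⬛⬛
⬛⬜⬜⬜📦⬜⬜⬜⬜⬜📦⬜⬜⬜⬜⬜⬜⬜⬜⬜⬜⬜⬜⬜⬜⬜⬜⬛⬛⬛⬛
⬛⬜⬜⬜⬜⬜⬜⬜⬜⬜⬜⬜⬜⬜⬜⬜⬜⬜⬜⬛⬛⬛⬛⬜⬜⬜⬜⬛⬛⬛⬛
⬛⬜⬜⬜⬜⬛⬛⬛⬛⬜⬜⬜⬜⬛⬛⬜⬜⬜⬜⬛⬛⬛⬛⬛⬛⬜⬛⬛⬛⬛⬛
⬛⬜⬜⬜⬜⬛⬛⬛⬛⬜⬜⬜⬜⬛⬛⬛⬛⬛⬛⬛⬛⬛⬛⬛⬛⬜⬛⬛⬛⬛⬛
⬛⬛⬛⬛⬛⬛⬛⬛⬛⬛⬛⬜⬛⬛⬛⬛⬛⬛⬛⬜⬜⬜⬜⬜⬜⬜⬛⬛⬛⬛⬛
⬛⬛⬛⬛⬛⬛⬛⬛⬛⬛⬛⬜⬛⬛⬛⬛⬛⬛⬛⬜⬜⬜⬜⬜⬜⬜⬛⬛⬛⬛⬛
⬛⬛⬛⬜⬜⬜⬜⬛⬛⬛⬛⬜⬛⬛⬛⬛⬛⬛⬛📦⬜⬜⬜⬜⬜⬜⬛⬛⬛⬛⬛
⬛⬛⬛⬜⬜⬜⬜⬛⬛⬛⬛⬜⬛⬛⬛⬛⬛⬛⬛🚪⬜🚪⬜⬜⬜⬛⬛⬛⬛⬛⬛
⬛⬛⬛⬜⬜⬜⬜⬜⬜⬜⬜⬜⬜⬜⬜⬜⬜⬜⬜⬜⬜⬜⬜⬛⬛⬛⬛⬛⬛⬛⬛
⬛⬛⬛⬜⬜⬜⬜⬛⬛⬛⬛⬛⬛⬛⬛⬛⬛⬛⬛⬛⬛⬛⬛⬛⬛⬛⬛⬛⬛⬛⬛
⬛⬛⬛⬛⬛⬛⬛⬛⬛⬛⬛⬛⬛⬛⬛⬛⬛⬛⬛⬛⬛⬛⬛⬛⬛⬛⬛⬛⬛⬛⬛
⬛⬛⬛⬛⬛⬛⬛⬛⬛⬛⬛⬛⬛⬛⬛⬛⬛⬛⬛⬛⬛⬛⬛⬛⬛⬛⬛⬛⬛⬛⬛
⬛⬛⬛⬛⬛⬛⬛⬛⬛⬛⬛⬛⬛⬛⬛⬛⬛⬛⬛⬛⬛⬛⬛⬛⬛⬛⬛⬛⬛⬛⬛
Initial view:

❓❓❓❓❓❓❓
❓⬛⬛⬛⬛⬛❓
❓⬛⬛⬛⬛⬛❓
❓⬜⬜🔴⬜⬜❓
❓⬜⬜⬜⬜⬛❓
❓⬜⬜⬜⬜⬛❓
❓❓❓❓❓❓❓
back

❓⬛⬛⬛⬛⬛❓
❓⬛⬛⬛⬛⬛❓
❓⬜⬜⬜⬜⬜❓
❓⬜⬜🔴⬜⬛❓
❓⬜⬜⬜⬜⬛❓
❓⬛⬛⬛⬛⬛❓
❓❓❓❓❓❓❓

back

❓⬛⬛⬛⬛⬛❓
❓⬜⬜⬜⬜⬜❓
❓⬜⬜⬜⬜⬛❓
❓⬜⬜🔴⬜⬛❓
❓⬛⬛⬛⬛⬛❓
❓⬛⬛⬛⬛⬜❓
❓❓❓❓❓❓❓

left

❓❓⬛⬛⬛⬛⬛
❓⬜⬜⬜⬜⬜⬜
❓⬜⬜⬜⬜⬜⬛
❓⬛⬜🔴⬜⬜⬛
❓⬛⬛⬛⬛⬛⬛
❓⬛⬛⬛⬛⬛⬜
❓❓❓❓❓❓❓

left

❓❓❓⬛⬛⬛⬛
❓⬜⬜⬜⬜⬜⬜
❓⬜⬜⬜⬜⬜⬜
❓⬛⬛🔴⬜⬜⬜
❓⬛⬛⬛⬛⬛⬛
❓⬛⬛⬛⬛⬛⬛
❓❓❓❓❓❓❓

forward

❓❓❓⬛⬛⬛⬛
❓⬛⬛⬛⬛⬛⬛
❓⬜⬜⬜⬜⬜⬜
❓⬜⬜🔴⬜⬜⬜
❓⬛⬛⬜⬜⬜⬜
❓⬛⬛⬛⬛⬛⬛
❓⬛⬛⬛⬛⬛⬛

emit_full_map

❓❓⬛⬛⬛⬛⬛
⬛⬛⬛⬛⬛⬛⬛
⬜⬜⬜⬜⬜⬜⬜
⬜⬜🔴⬜⬜⬜⬛
⬛⬛⬜⬜⬜⬜⬛
⬛⬛⬛⬛⬛⬛⬛
⬛⬛⬛⬛⬛⬛⬜

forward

❓❓❓❓❓❓❓
❓⬛⬛⬛⬛⬛⬛
❓⬛⬛⬛⬛⬛⬛
❓⬜⬜🔴⬜⬜⬜
❓⬜⬜⬜⬜⬜⬜
❓⬛⬛⬜⬜⬜⬜
❓⬛⬛⬛⬛⬛⬛

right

❓❓❓❓❓❓❓
⬛⬛⬛⬛⬛⬛⬛
⬛⬛⬛⬛⬛⬛⬛
⬜⬜⬜🔴⬜⬜⬜
⬜⬜⬜⬜⬜⬜⬛
⬛⬛⬜⬜⬜⬜⬛
⬛⬛⬛⬛⬛⬛⬛

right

❓❓❓❓❓❓❓
⬛⬛⬛⬛⬛⬛❓
⬛⬛⬛⬛⬛⬛❓
⬜⬜⬜🔴⬜⬜❓
⬜⬜⬜⬜⬜⬛❓
⬛⬜⬜⬜⬜⬛❓
⬛⬛⬛⬛⬛⬛❓

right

❓❓❓❓❓❓❓
⬛⬛⬛⬛⬛⬛❓
⬛⬛⬛⬛⬛⬛❓
⬜⬜⬜🔴⬜⬜❓
⬜⬜⬜⬜⬛⬛❓
⬜⬜⬜⬜⬛⬛❓
⬛⬛⬛⬛⬛❓❓

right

❓❓❓❓❓❓❓
⬛⬛⬛⬛⬛⬛❓
⬛⬛⬛⬛⬛⬛❓
⬜⬜⬜🔴⬜⬜❓
⬜⬜⬜⬛⬛⬛❓
⬜⬜⬜⬛⬛⬛❓
⬛⬛⬛⬛❓❓❓

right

❓❓❓❓❓❓❓
⬛⬛⬛⬛⬛⬛❓
⬛⬛⬛⬛⬛⬛❓
⬜⬜⬜🔴⬜⬜❓
⬜⬜⬛⬛⬛⬛❓
⬜⬜⬛⬛⬛⬛❓
⬛⬛⬛❓❓❓❓

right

❓❓❓❓❓❓❓
⬛⬛⬛⬛⬛⬛❓
⬛⬛⬛⬛⬛⬜❓
⬜⬜⬜🔴⬜⬜❓
⬜⬛⬛⬛⬛⬜❓
⬜⬛⬛⬛⬛⬛❓
⬛⬛❓❓❓❓❓

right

❓❓❓❓❓❓❓
⬛⬛⬛⬛⬛⬛❓
⬛⬛⬛⬛⬜⬜❓
⬜⬜⬜🔴⬜⬜❓
⬛⬛⬛⬛⬜⬜❓
⬛⬛⬛⬛⬛⬛❓
⬛❓❓❓❓❓❓

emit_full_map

⬛⬛⬛⬛⬛⬛⬛⬛⬛⬛⬛⬛
⬛⬛⬛⬛⬛⬛⬛⬛⬛⬛⬜⬜
⬜⬜⬜⬜⬜⬜⬜⬜⬜🔴⬜⬜
⬜⬜⬜⬜⬜⬜⬛⬛⬛⬛⬜⬜
⬛⬛⬜⬜⬜⬜⬛⬛⬛⬛⬛⬛
⬛⬛⬛⬛⬛⬛⬛❓❓❓❓❓
⬛⬛⬛⬛⬛⬛⬜❓❓❓❓❓

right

❓❓❓❓❓❓❓
⬛⬛⬛⬛⬛⬛❓
⬛⬛⬛⬜⬜⬜❓
⬜⬜⬜🔴⬜⬜❓
⬛⬛⬛⬜⬜⬜❓
⬛⬛⬛⬛⬛⬜❓
❓❓❓❓❓❓❓

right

❓❓❓❓❓❓❓
⬛⬛⬛⬛⬛⬛❓
⬛⬛⬜⬜⬜⬜❓
⬜⬜⬜🔴⬜⬜❓
⬛⬛⬜⬜⬜⬜❓
⬛⬛⬛⬛⬜⬛❓
❓❓❓❓❓❓❓

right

❓❓❓❓❓❓❓
⬛⬛⬛⬛⬛⬛❓
⬛⬜⬜⬜⬜⬛❓
⬜⬜⬜🔴⬜⬛❓
⬛⬜⬜⬜⬜⬛❓
⬛⬛⬛⬜⬛⬛❓
❓❓❓❓❓❓❓

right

❓❓❓❓❓❓❓
⬛⬛⬛⬛⬛⬛❓
⬜⬜⬜⬜⬛⬛❓
⬜⬜⬜🔴⬛⬛❓
⬜⬜⬜⬜⬛⬛❓
⬛⬛⬜⬛⬛⬛❓
❓❓❓❓❓❓❓

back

⬛⬛⬛⬛⬛⬛❓
⬜⬜⬜⬜⬛⬛❓
⬜⬜⬜⬜⬛⬛❓
⬜⬜⬜🔴⬛⬛❓
⬛⬛⬜⬛⬛⬛❓
❓⬛⬜⬛⬛⬛❓
❓❓❓❓❓❓❓

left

⬛⬛⬛⬛⬛⬛⬛
⬛⬜⬜⬜⬜⬛⬛
⬜⬜⬜⬜⬜⬛⬛
⬛⬜⬜🔴⬜⬛⬛
⬛⬛⬛⬜⬛⬛⬛
❓⬛⬛⬜⬛⬛⬛
❓❓❓❓❓❓❓

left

⬛⬛⬛⬛⬛⬛⬛
⬛⬛⬜⬜⬜⬜⬛
⬜⬜⬜⬜⬜⬜⬛
⬛⬛⬜🔴⬜⬜⬛
⬛⬛⬛⬛⬜⬛⬛
❓⬛⬛⬛⬜⬛⬛
❓❓❓❓❓❓❓

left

⬛⬛⬛⬛⬛⬛⬛
⬛⬛⬛⬜⬜⬜⬜
⬜⬜⬜⬜⬜⬜⬜
⬛⬛⬛🔴⬜⬜⬜
⬛⬛⬛⬛⬛⬜⬛
❓⬛⬛⬛⬛⬜⬛
❓❓❓❓❓❓❓

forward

❓❓❓❓❓❓❓
⬛⬛⬛⬛⬛⬛⬛
⬛⬛⬛⬜⬜⬜⬜
⬜⬜⬜🔴⬜⬜⬜
⬛⬛⬛⬜⬜⬜⬜
⬛⬛⬛⬛⬛⬜⬛
❓⬛⬛⬛⬛⬜⬛

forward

⬛⬛⬛⬛⬛⬛⬛
❓⬛⬛⬛⬛⬛❓
⬛⬛⬛⬛⬛⬛⬛
⬛⬛⬛🔴⬜⬜⬜
⬜⬜⬜⬜⬜⬜⬜
⬛⬛⬛⬜⬜⬜⬜
⬛⬛⬛⬛⬛⬜⬛

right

⬛⬛⬛⬛⬛⬛⬛
⬛⬛⬛⬛⬛⬛❓
⬛⬛⬛⬛⬛⬛⬛
⬛⬛⬜🔴⬜⬜⬛
⬜⬜⬜⬜⬜⬜⬛
⬛⬛⬜⬜⬜⬜⬛
⬛⬛⬛⬛⬜⬛⬛

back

⬛⬛⬛⬛⬛⬛❓
⬛⬛⬛⬛⬛⬛⬛
⬛⬛⬜⬜⬜⬜⬛
⬜⬜⬜🔴⬜⬜⬛
⬛⬛⬜⬜⬜⬜⬛
⬛⬛⬛⬛⬜⬛⬛
⬛⬛⬛⬛⬜⬛⬛

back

⬛⬛⬛⬛⬛⬛⬛
⬛⬛⬜⬜⬜⬜⬛
⬜⬜⬜⬜⬜⬜⬛
⬛⬛⬜🔴⬜⬜⬛
⬛⬛⬛⬛⬜⬛⬛
⬛⬛⬛⬛⬜⬛⬛
❓❓❓❓❓❓❓

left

⬛⬛⬛⬛⬛⬛⬛
⬛⬛⬛⬜⬜⬜⬜
⬜⬜⬜⬜⬜⬜⬜
⬛⬛⬛🔴⬜⬜⬜
⬛⬛⬛⬛⬛⬜⬛
❓⬛⬛⬛⬛⬜⬛
❓❓❓❓❓❓❓

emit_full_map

❓❓❓❓❓❓❓❓⬛⬛⬛⬛⬛⬛❓❓
⬛⬛⬛⬛⬛⬛⬛⬛⬛⬛⬛⬛⬛⬛⬛⬛
⬛⬛⬛⬛⬛⬛⬛⬛⬛⬛⬜⬜⬜⬜⬛⬛
⬜⬜⬜⬜⬜⬜⬜⬜⬜⬜⬜⬜⬜⬜⬛⬛
⬜⬜⬜⬜⬜⬜⬛⬛⬛⬛🔴⬜⬜⬜⬛⬛
⬛⬛⬜⬜⬜⬜⬛⬛⬛⬛⬛⬛⬜⬛⬛⬛
⬛⬛⬛⬛⬛⬛⬛❓⬛⬛⬛⬛⬜⬛⬛⬛
⬛⬛⬛⬛⬛⬛⬜❓❓❓❓❓❓❓❓❓

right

⬛⬛⬛⬛⬛⬛⬛
⬛⬛⬜⬜⬜⬜⬛
⬜⬜⬜⬜⬜⬜⬛
⬛⬛⬜🔴⬜⬜⬛
⬛⬛⬛⬛⬜⬛⬛
⬛⬛⬛⬛⬜⬛⬛
❓❓❓❓❓❓❓

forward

⬛⬛⬛⬛⬛⬛❓
⬛⬛⬛⬛⬛⬛⬛
⬛⬛⬜⬜⬜⬜⬛
⬜⬜⬜🔴⬜⬜⬛
⬛⬛⬜⬜⬜⬜⬛
⬛⬛⬛⬛⬜⬛⬛
⬛⬛⬛⬛⬜⬛⬛

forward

⬛⬛⬛⬛⬛⬛⬛
⬛⬛⬛⬛⬛⬛❓
⬛⬛⬛⬛⬛⬛⬛
⬛⬛⬜🔴⬜⬜⬛
⬜⬜⬜⬜⬜⬜⬛
⬛⬛⬜⬜⬜⬜⬛
⬛⬛⬛⬛⬜⬛⬛


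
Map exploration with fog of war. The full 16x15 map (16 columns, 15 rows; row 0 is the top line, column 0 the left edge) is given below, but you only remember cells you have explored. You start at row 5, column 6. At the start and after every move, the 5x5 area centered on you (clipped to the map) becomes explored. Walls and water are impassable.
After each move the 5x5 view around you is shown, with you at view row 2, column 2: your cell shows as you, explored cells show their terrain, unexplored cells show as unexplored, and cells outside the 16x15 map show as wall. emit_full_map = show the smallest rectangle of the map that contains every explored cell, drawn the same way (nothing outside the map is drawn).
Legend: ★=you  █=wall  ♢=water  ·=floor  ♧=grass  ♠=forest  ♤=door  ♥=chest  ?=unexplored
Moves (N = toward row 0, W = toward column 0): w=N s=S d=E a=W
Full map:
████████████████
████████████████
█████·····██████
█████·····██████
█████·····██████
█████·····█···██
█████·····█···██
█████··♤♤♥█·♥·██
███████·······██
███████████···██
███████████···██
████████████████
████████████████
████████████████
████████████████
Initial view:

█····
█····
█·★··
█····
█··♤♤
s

█····
█····
█·★··
█··♤♤
███··

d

·····
·····
··★··
··♤♤♥
██···

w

·····
·····
··★··
·····
··♤♤♥

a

█····
█····
█·★··
█····
█··♤♤

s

█····
█····
█·★··
█··♤♤
███··

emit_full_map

█·····
█·····
█·····
█·★···
█··♤♤♥
███···

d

·····
·····
··★··
··♤♤♥
██···


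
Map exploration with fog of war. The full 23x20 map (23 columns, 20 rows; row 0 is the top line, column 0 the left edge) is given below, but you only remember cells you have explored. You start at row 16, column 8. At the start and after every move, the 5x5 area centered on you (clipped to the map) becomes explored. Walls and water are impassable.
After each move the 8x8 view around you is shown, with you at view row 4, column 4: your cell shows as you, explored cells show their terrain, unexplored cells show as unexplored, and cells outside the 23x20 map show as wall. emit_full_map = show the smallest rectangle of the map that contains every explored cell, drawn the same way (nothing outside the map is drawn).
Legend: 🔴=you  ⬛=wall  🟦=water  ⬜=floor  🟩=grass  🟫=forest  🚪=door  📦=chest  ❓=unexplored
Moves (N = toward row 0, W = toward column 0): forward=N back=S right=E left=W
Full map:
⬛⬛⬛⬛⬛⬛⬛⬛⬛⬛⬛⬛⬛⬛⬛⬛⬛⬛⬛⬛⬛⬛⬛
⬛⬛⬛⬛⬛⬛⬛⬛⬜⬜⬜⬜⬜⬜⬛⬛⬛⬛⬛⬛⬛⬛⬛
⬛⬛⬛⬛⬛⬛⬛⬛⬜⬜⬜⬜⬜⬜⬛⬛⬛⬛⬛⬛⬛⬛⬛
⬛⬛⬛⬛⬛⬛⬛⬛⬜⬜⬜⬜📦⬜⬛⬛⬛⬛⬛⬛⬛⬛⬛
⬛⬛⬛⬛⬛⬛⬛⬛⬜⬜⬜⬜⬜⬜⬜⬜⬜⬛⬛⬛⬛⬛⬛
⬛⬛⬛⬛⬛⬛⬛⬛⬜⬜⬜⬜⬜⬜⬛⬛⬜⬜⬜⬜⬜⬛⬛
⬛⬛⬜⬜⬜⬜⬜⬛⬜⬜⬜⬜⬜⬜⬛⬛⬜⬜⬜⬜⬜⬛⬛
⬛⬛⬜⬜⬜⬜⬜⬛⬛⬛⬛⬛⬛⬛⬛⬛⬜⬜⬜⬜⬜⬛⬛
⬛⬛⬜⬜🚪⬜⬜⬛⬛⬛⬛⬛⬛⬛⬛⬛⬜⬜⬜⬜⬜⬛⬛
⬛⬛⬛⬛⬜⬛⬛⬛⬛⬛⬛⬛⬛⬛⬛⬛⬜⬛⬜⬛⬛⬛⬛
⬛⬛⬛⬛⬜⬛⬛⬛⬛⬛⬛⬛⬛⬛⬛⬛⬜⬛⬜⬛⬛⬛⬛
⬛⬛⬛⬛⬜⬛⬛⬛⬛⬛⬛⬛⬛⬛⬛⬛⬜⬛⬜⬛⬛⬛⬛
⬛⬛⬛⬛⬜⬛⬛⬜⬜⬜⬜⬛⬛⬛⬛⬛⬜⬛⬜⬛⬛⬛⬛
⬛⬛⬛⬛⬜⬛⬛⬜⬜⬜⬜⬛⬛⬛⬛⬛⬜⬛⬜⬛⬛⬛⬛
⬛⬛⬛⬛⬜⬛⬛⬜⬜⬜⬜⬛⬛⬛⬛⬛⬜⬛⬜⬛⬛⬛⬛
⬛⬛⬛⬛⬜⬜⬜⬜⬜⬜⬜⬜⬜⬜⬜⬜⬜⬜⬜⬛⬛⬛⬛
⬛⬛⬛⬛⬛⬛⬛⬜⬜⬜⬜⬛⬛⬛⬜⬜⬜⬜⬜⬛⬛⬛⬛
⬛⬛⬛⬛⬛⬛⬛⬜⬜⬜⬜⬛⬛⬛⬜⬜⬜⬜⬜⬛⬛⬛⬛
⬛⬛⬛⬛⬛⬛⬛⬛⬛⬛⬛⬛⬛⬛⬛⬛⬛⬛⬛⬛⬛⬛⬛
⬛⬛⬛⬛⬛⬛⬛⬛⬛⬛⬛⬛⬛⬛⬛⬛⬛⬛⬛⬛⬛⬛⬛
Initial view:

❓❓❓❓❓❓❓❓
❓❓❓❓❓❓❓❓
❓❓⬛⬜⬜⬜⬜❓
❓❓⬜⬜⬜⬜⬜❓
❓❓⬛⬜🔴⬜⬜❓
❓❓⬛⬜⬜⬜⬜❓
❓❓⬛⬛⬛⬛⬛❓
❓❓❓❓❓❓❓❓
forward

❓❓❓❓❓❓❓❓
❓❓❓❓❓❓❓❓
❓❓⬛⬜⬜⬜⬜❓
❓❓⬛⬜⬜⬜⬜❓
❓❓⬜⬜🔴⬜⬜❓
❓❓⬛⬜⬜⬜⬜❓
❓❓⬛⬜⬜⬜⬜❓
❓❓⬛⬛⬛⬛⬛❓

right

❓❓❓❓❓❓❓❓
❓❓❓❓❓❓❓❓
❓⬛⬜⬜⬜⬜⬛❓
❓⬛⬜⬜⬜⬜⬛❓
❓⬜⬜⬜🔴⬜⬜❓
❓⬛⬜⬜⬜⬜⬛❓
❓⬛⬜⬜⬜⬜⬛❓
❓⬛⬛⬛⬛⬛❓❓

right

❓❓❓❓❓❓❓❓
❓❓❓❓❓❓❓❓
⬛⬜⬜⬜⬜⬛⬛❓
⬛⬜⬜⬜⬜⬛⬛❓
⬜⬜⬜⬜🔴⬜⬜❓
⬛⬜⬜⬜⬜⬛⬛❓
⬛⬜⬜⬜⬜⬛⬛❓
⬛⬛⬛⬛⬛❓❓❓

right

❓❓❓❓❓❓❓❓
❓❓❓❓❓❓❓❓
⬜⬜⬜⬜⬛⬛⬛❓
⬜⬜⬜⬜⬛⬛⬛❓
⬜⬜⬜⬜🔴⬜⬜❓
⬜⬜⬜⬜⬛⬛⬛❓
⬜⬜⬜⬜⬛⬛⬛❓
⬛⬛⬛⬛❓❓❓❓

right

❓❓❓❓❓❓❓❓
❓❓❓❓❓❓❓❓
⬜⬜⬜⬛⬛⬛⬛❓
⬜⬜⬜⬛⬛⬛⬛❓
⬜⬜⬜⬜🔴⬜⬜❓
⬜⬜⬜⬛⬛⬛⬜❓
⬜⬜⬜⬛⬛⬛⬜❓
⬛⬛⬛❓❓❓❓❓

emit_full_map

⬛⬜⬜⬜⬜⬛⬛⬛⬛
⬛⬜⬜⬜⬜⬛⬛⬛⬛
⬜⬜⬜⬜⬜⬜🔴⬜⬜
⬛⬜⬜⬜⬜⬛⬛⬛⬜
⬛⬜⬜⬜⬜⬛⬛⬛⬜
⬛⬛⬛⬛⬛❓❓❓❓

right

❓❓❓❓❓❓❓❓
❓❓❓❓❓❓❓❓
⬜⬜⬛⬛⬛⬛⬛❓
⬜⬜⬛⬛⬛⬛⬛❓
⬜⬜⬜⬜🔴⬜⬜❓
⬜⬜⬛⬛⬛⬜⬜❓
⬜⬜⬛⬛⬛⬜⬜❓
⬛⬛❓❓❓❓❓❓

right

❓❓❓❓❓❓❓❓
❓❓❓❓❓❓❓❓
⬜⬛⬛⬛⬛⬛⬜❓
⬜⬛⬛⬛⬛⬛⬜❓
⬜⬜⬜⬜🔴⬜⬜❓
⬜⬛⬛⬛⬜⬜⬜❓
⬜⬛⬛⬛⬜⬜⬜❓
⬛❓❓❓❓❓❓❓

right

❓❓❓❓❓❓❓❓
❓❓❓❓❓❓❓❓
⬛⬛⬛⬛⬛⬜⬛❓
⬛⬛⬛⬛⬛⬜⬛❓
⬜⬜⬜⬜🔴⬜⬜❓
⬛⬛⬛⬜⬜⬜⬜❓
⬛⬛⬛⬜⬜⬜⬜❓
❓❓❓❓❓❓❓❓

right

❓❓❓❓❓❓❓❓
❓❓❓❓❓❓❓❓
⬛⬛⬛⬛⬜⬛⬜❓
⬛⬛⬛⬛⬜⬛⬜❓
⬜⬜⬜⬜🔴⬜⬜❓
⬛⬛⬜⬜⬜⬜⬜❓
⬛⬛⬜⬜⬜⬜⬜❓
❓❓❓❓❓❓❓❓

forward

❓❓❓❓❓❓❓❓
❓❓❓❓❓❓❓❓
❓❓⬛⬛⬜⬛⬜❓
⬛⬛⬛⬛⬜⬛⬜❓
⬛⬛⬛⬛🔴⬛⬜❓
⬜⬜⬜⬜⬜⬜⬜❓
⬛⬛⬜⬜⬜⬜⬜❓
⬛⬛⬜⬜⬜⬜⬜❓

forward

❓❓❓❓❓❓❓❓
❓❓❓❓❓❓❓❓
❓❓⬛⬛⬜⬛⬜❓
❓❓⬛⬛⬜⬛⬜❓
⬛⬛⬛⬛🔴⬛⬜❓
⬛⬛⬛⬛⬜⬛⬜❓
⬜⬜⬜⬜⬜⬜⬜❓
⬛⬛⬜⬜⬜⬜⬜❓

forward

❓❓❓❓❓❓❓❓
❓❓❓❓❓❓❓❓
❓❓⬛⬛⬜⬛⬜❓
❓❓⬛⬛⬜⬛⬜❓
❓❓⬛⬛🔴⬛⬜❓
⬛⬛⬛⬛⬜⬛⬜❓
⬛⬛⬛⬛⬜⬛⬜❓
⬜⬜⬜⬜⬜⬜⬜❓

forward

❓❓❓❓❓❓❓❓
❓❓❓❓❓❓❓❓
❓❓⬛⬛⬜⬛⬜❓
❓❓⬛⬛⬜⬛⬜❓
❓❓⬛⬛🔴⬛⬜❓
❓❓⬛⬛⬜⬛⬜❓
⬛⬛⬛⬛⬜⬛⬜❓
⬛⬛⬛⬛⬜⬛⬜❓

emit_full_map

❓❓❓❓❓❓❓❓⬛⬛⬜⬛⬜
❓❓❓❓❓❓❓❓⬛⬛⬜⬛⬜
❓❓❓❓❓❓❓❓⬛⬛🔴⬛⬜
❓❓❓❓❓❓❓❓⬛⬛⬜⬛⬜
⬛⬜⬜⬜⬜⬛⬛⬛⬛⬛⬜⬛⬜
⬛⬜⬜⬜⬜⬛⬛⬛⬛⬛⬜⬛⬜
⬜⬜⬜⬜⬜⬜⬜⬜⬜⬜⬜⬜⬜
⬛⬜⬜⬜⬜⬛⬛⬛⬜⬜⬜⬜⬜
⬛⬜⬜⬜⬜⬛⬛⬛⬜⬜⬜⬜⬜
⬛⬛⬛⬛⬛❓❓❓❓❓❓❓❓

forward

❓❓❓❓❓❓❓❓
❓❓❓❓❓❓❓❓
❓❓⬛⬛⬜⬜⬜❓
❓❓⬛⬛⬜⬛⬜❓
❓❓⬛⬛🔴⬛⬜❓
❓❓⬛⬛⬜⬛⬜❓
❓❓⬛⬛⬜⬛⬜❓
⬛⬛⬛⬛⬜⬛⬜❓

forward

❓❓❓❓❓❓❓❓
❓❓❓❓❓❓❓❓
❓❓⬛⬛⬜⬜⬜❓
❓❓⬛⬛⬜⬜⬜❓
❓❓⬛⬛🔴⬛⬜❓
❓❓⬛⬛⬜⬛⬜❓
❓❓⬛⬛⬜⬛⬜❓
❓❓⬛⬛⬜⬛⬜❓

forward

❓❓❓❓❓❓❓❓
❓❓❓❓❓❓❓❓
❓❓⬛⬛⬜⬜⬜❓
❓❓⬛⬛⬜⬜⬜❓
❓❓⬛⬛🔴⬜⬜❓
❓❓⬛⬛⬜⬛⬜❓
❓❓⬛⬛⬜⬛⬜❓
❓❓⬛⬛⬜⬛⬜❓

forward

❓❓❓❓❓❓❓❓
❓❓❓❓❓❓❓❓
❓❓⬛⬛⬜⬜⬜❓
❓❓⬛⬛⬜⬜⬜❓
❓❓⬛⬛🔴⬜⬜❓
❓❓⬛⬛⬜⬜⬜❓
❓❓⬛⬛⬜⬛⬜❓
❓❓⬛⬛⬜⬛⬜❓

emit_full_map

❓❓❓❓❓❓❓❓⬛⬛⬜⬜⬜
❓❓❓❓❓❓❓❓⬛⬛⬜⬜⬜
❓❓❓❓❓❓❓❓⬛⬛🔴⬜⬜
❓❓❓❓❓❓❓❓⬛⬛⬜⬜⬜
❓❓❓❓❓❓❓❓⬛⬛⬜⬛⬜
❓❓❓❓❓❓❓❓⬛⬛⬜⬛⬜
❓❓❓❓❓❓❓❓⬛⬛⬜⬛⬜
❓❓❓❓❓❓❓❓⬛⬛⬜⬛⬜
⬛⬜⬜⬜⬜⬛⬛⬛⬛⬛⬜⬛⬜
⬛⬜⬜⬜⬜⬛⬛⬛⬛⬛⬜⬛⬜
⬜⬜⬜⬜⬜⬜⬜⬜⬜⬜⬜⬜⬜
⬛⬜⬜⬜⬜⬛⬛⬛⬜⬜⬜⬜⬜
⬛⬜⬜⬜⬜⬛⬛⬛⬜⬜⬜⬜⬜
⬛⬛⬛⬛⬛❓❓❓❓❓❓❓❓

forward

❓❓❓❓❓❓❓❓
❓❓❓❓❓❓❓❓
❓❓⬜⬜⬜⬛⬛❓
❓❓⬛⬛⬜⬜⬜❓
❓❓⬛⬛🔴⬜⬜❓
❓❓⬛⬛⬜⬜⬜❓
❓❓⬛⬛⬜⬜⬜❓
❓❓⬛⬛⬜⬛⬜❓

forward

❓❓❓❓❓❓❓❓
❓❓❓❓❓❓❓❓
❓❓⬛⬛⬛⬛⬛❓
❓❓⬜⬜⬜⬛⬛❓
❓❓⬛⬛🔴⬜⬜❓
❓❓⬛⬛⬜⬜⬜❓
❓❓⬛⬛⬜⬜⬜❓
❓❓⬛⬛⬜⬜⬜❓

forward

❓❓❓❓❓❓❓❓
❓❓❓❓❓❓❓❓
❓❓⬛⬛⬛⬛⬛❓
❓❓⬛⬛⬛⬛⬛❓
❓❓⬜⬜🔴⬛⬛❓
❓❓⬛⬛⬜⬜⬜❓
❓❓⬛⬛⬜⬜⬜❓
❓❓⬛⬛⬜⬜⬜❓

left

❓❓❓❓❓❓❓❓
❓❓❓❓❓❓❓❓
❓❓⬜⬛⬛⬛⬛⬛
❓❓⬜⬛⬛⬛⬛⬛
❓❓⬜⬜🔴⬜⬛⬛
❓❓⬜⬛⬛⬜⬜⬜
❓❓⬜⬛⬛⬜⬜⬜
❓❓❓⬛⬛⬜⬜⬜

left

❓❓❓❓❓❓❓❓
❓❓❓❓❓❓❓❓
❓❓⬜⬜⬛⬛⬛⬛
❓❓📦⬜⬛⬛⬛⬛
❓❓⬜⬜🔴⬜⬜⬛
❓❓⬜⬜⬛⬛⬜⬜
❓❓⬜⬜⬛⬛⬜⬜
❓❓❓❓⬛⬛⬜⬜

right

❓❓❓❓❓❓❓❓
❓❓❓❓❓❓❓❓
❓⬜⬜⬛⬛⬛⬛⬛
❓📦⬜⬛⬛⬛⬛⬛
❓⬜⬜⬜🔴⬜⬛⬛
❓⬜⬜⬛⬛⬜⬜⬜
❓⬜⬜⬛⬛⬜⬜⬜
❓❓❓⬛⬛⬜⬜⬜

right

❓❓❓❓❓❓❓❓
❓❓❓❓❓❓❓❓
⬜⬜⬛⬛⬛⬛⬛❓
📦⬜⬛⬛⬛⬛⬛❓
⬜⬜⬜⬜🔴⬛⬛❓
⬜⬜⬛⬛⬜⬜⬜❓
⬜⬜⬛⬛⬜⬜⬜❓
❓❓⬛⬛⬜⬜⬜❓

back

❓❓❓❓❓❓❓❓
⬜⬜⬛⬛⬛⬛⬛❓
📦⬜⬛⬛⬛⬛⬛❓
⬜⬜⬜⬜⬜⬛⬛❓
⬜⬜⬛⬛🔴⬜⬜❓
⬜⬜⬛⬛⬜⬜⬜❓
❓❓⬛⬛⬜⬜⬜❓
❓❓⬛⬛⬜⬜⬜❓

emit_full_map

❓❓❓❓❓❓⬜⬜⬛⬛⬛⬛⬛
❓❓❓❓❓❓📦⬜⬛⬛⬛⬛⬛
❓❓❓❓❓❓⬜⬜⬜⬜⬜⬛⬛
❓❓❓❓❓❓⬜⬜⬛⬛🔴⬜⬜
❓❓❓❓❓❓⬜⬜⬛⬛⬜⬜⬜
❓❓❓❓❓❓❓❓⬛⬛⬜⬜⬜
❓❓❓❓❓❓❓❓⬛⬛⬜⬜⬜
❓❓❓❓❓❓❓❓⬛⬛⬜⬛⬜
❓❓❓❓❓❓❓❓⬛⬛⬜⬛⬜
❓❓❓❓❓❓❓❓⬛⬛⬜⬛⬜
❓❓❓❓❓❓❓❓⬛⬛⬜⬛⬜
⬛⬜⬜⬜⬜⬛⬛⬛⬛⬛⬜⬛⬜
⬛⬜⬜⬜⬜⬛⬛⬛⬛⬛⬜⬛⬜
⬜⬜⬜⬜⬜⬜⬜⬜⬜⬜⬜⬜⬜
⬛⬜⬜⬜⬜⬛⬛⬛⬜⬜⬜⬜⬜
⬛⬜⬜⬜⬜⬛⬛⬛⬜⬜⬜⬜⬜
⬛⬛⬛⬛⬛❓❓❓❓❓❓❓❓

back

⬜⬜⬛⬛⬛⬛⬛❓
📦⬜⬛⬛⬛⬛⬛❓
⬜⬜⬜⬜⬜⬛⬛❓
⬜⬜⬛⬛⬜⬜⬜❓
⬜⬜⬛⬛🔴⬜⬜❓
❓❓⬛⬛⬜⬜⬜❓
❓❓⬛⬛⬜⬜⬜❓
❓❓⬛⬛⬜⬛⬜❓

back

📦⬜⬛⬛⬛⬛⬛❓
⬜⬜⬜⬜⬜⬛⬛❓
⬜⬜⬛⬛⬜⬜⬜❓
⬜⬜⬛⬛⬜⬜⬜❓
❓❓⬛⬛🔴⬜⬜❓
❓❓⬛⬛⬜⬜⬜❓
❓❓⬛⬛⬜⬛⬜❓
❓❓⬛⬛⬜⬛⬜❓

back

⬜⬜⬜⬜⬜⬛⬛❓
⬜⬜⬛⬛⬜⬜⬜❓
⬜⬜⬛⬛⬜⬜⬜❓
❓❓⬛⬛⬜⬜⬜❓
❓❓⬛⬛🔴⬜⬜❓
❓❓⬛⬛⬜⬛⬜❓
❓❓⬛⬛⬜⬛⬜❓
❓❓⬛⬛⬜⬛⬜❓

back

⬜⬜⬛⬛⬜⬜⬜❓
⬜⬜⬛⬛⬜⬜⬜❓
❓❓⬛⬛⬜⬜⬜❓
❓❓⬛⬛⬜⬜⬜❓
❓❓⬛⬛🔴⬛⬜❓
❓❓⬛⬛⬜⬛⬜❓
❓❓⬛⬛⬜⬛⬜❓
❓❓⬛⬛⬜⬛⬜❓

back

⬜⬜⬛⬛⬜⬜⬜❓
❓❓⬛⬛⬜⬜⬜❓
❓❓⬛⬛⬜⬜⬜❓
❓❓⬛⬛⬜⬛⬜❓
❓❓⬛⬛🔴⬛⬜❓
❓❓⬛⬛⬜⬛⬜❓
❓❓⬛⬛⬜⬛⬜❓
⬛⬛⬛⬛⬜⬛⬜❓

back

❓❓⬛⬛⬜⬜⬜❓
❓❓⬛⬛⬜⬜⬜❓
❓❓⬛⬛⬜⬛⬜❓
❓❓⬛⬛⬜⬛⬜❓
❓❓⬛⬛🔴⬛⬜❓
❓❓⬛⬛⬜⬛⬜❓
⬛⬛⬛⬛⬜⬛⬜❓
⬛⬛⬛⬛⬜⬛⬜❓

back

❓❓⬛⬛⬜⬜⬜❓
❓❓⬛⬛⬜⬛⬜❓
❓❓⬛⬛⬜⬛⬜❓
❓❓⬛⬛⬜⬛⬜❓
❓❓⬛⬛🔴⬛⬜❓
⬛⬛⬛⬛⬜⬛⬜❓
⬛⬛⬛⬛⬜⬛⬜❓
⬜⬜⬜⬜⬜⬜⬜❓

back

❓❓⬛⬛⬜⬛⬜❓
❓❓⬛⬛⬜⬛⬜❓
❓❓⬛⬛⬜⬛⬜❓
❓❓⬛⬛⬜⬛⬜❓
⬛⬛⬛⬛🔴⬛⬜❓
⬛⬛⬛⬛⬜⬛⬜❓
⬜⬜⬜⬜⬜⬜⬜❓
⬛⬛⬜⬜⬜⬜⬜❓

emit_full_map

❓❓❓❓❓❓⬜⬜⬛⬛⬛⬛⬛
❓❓❓❓❓❓📦⬜⬛⬛⬛⬛⬛
❓❓❓❓❓❓⬜⬜⬜⬜⬜⬛⬛
❓❓❓❓❓❓⬜⬜⬛⬛⬜⬜⬜
❓❓❓❓❓❓⬜⬜⬛⬛⬜⬜⬜
❓❓❓❓❓❓❓❓⬛⬛⬜⬜⬜
❓❓❓❓❓❓❓❓⬛⬛⬜⬜⬜
❓❓❓❓❓❓❓❓⬛⬛⬜⬛⬜
❓❓❓❓❓❓❓❓⬛⬛⬜⬛⬜
❓❓❓❓❓❓❓❓⬛⬛⬜⬛⬜
❓❓❓❓❓❓❓❓⬛⬛⬜⬛⬜
⬛⬜⬜⬜⬜⬛⬛⬛⬛⬛🔴⬛⬜
⬛⬜⬜⬜⬜⬛⬛⬛⬛⬛⬜⬛⬜
⬜⬜⬜⬜⬜⬜⬜⬜⬜⬜⬜⬜⬜
⬛⬜⬜⬜⬜⬛⬛⬛⬜⬜⬜⬜⬜
⬛⬜⬜⬜⬜⬛⬛⬛⬜⬜⬜⬜⬜
⬛⬛⬛⬛⬛❓❓❓❓❓❓❓❓

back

❓❓⬛⬛⬜⬛⬜❓
❓❓⬛⬛⬜⬛⬜❓
❓❓⬛⬛⬜⬛⬜❓
⬛⬛⬛⬛⬜⬛⬜❓
⬛⬛⬛⬛🔴⬛⬜❓
⬜⬜⬜⬜⬜⬜⬜❓
⬛⬛⬜⬜⬜⬜⬜❓
⬛⬛⬜⬜⬜⬜⬜❓

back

❓❓⬛⬛⬜⬛⬜❓
❓❓⬛⬛⬜⬛⬜❓
⬛⬛⬛⬛⬜⬛⬜❓
⬛⬛⬛⬛⬜⬛⬜❓
⬜⬜⬜⬜🔴⬜⬜❓
⬛⬛⬜⬜⬜⬜⬜❓
⬛⬛⬜⬜⬜⬜⬜❓
❓❓❓❓❓❓❓❓

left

❓❓❓⬛⬛⬜⬛⬜
❓❓❓⬛⬛⬜⬛⬜
⬛⬛⬛⬛⬛⬜⬛⬜
⬛⬛⬛⬛⬛⬜⬛⬜
⬜⬜⬜⬜🔴⬜⬜⬜
⬛⬛⬛⬜⬜⬜⬜⬜
⬛⬛⬛⬜⬜⬜⬜⬜
❓❓❓❓❓❓❓❓

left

❓❓❓❓⬛⬛⬜⬛
❓❓❓❓⬛⬛⬜⬛
⬜⬛⬛⬛⬛⬛⬜⬛
⬜⬛⬛⬛⬛⬛⬜⬛
⬜⬜⬜⬜🔴⬜⬜⬜
⬜⬛⬛⬛⬜⬜⬜⬜
⬜⬛⬛⬛⬜⬜⬜⬜
⬛❓❓❓❓❓❓❓

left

❓❓❓❓❓⬛⬛⬜
❓❓❓❓❓⬛⬛⬜
⬜⬜⬛⬛⬛⬛⬛⬜
⬜⬜⬛⬛⬛⬛⬛⬜
⬜⬜⬜⬜🔴⬜⬜⬜
⬜⬜⬛⬛⬛⬜⬜⬜
⬜⬜⬛⬛⬛⬜⬜⬜
⬛⬛❓❓❓❓❓❓

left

❓❓❓❓❓❓⬛⬛
❓❓❓❓❓❓⬛⬛
⬜⬜⬜⬛⬛⬛⬛⬛
⬜⬜⬜⬛⬛⬛⬛⬛
⬜⬜⬜⬜🔴⬜⬜⬜
⬜⬜⬜⬛⬛⬛⬜⬜
⬜⬜⬜⬛⬛⬛⬜⬜
⬛⬛⬛❓❓❓❓❓

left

❓❓❓❓❓❓❓⬛
❓❓❓❓❓❓❓⬛
⬜⬜⬜⬜⬛⬛⬛⬛
⬜⬜⬜⬜⬛⬛⬛⬛
⬜⬜⬜⬜🔴⬜⬜⬜
⬜⬜⬜⬜⬛⬛⬛⬜
⬜⬜⬜⬜⬛⬛⬛⬜
⬛⬛⬛⬛❓❓❓❓

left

❓❓❓❓❓❓❓❓
❓❓❓❓❓❓❓❓
⬛⬜⬜⬜⬜⬛⬛⬛
⬛⬜⬜⬜⬜⬛⬛⬛
⬜⬜⬜⬜🔴⬜⬜⬜
⬛⬜⬜⬜⬜⬛⬛⬛
⬛⬜⬜⬜⬜⬛⬛⬛
⬛⬛⬛⬛⬛❓❓❓

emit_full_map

❓❓❓❓❓❓⬜⬜⬛⬛⬛⬛⬛
❓❓❓❓❓❓📦⬜⬛⬛⬛⬛⬛
❓❓❓❓❓❓⬜⬜⬜⬜⬜⬛⬛
❓❓❓❓❓❓⬜⬜⬛⬛⬜⬜⬜
❓❓❓❓❓❓⬜⬜⬛⬛⬜⬜⬜
❓❓❓❓❓❓❓❓⬛⬛⬜⬜⬜
❓❓❓❓❓❓❓❓⬛⬛⬜⬜⬜
❓❓❓❓❓❓❓❓⬛⬛⬜⬛⬜
❓❓❓❓❓❓❓❓⬛⬛⬜⬛⬜
❓❓❓❓❓❓❓❓⬛⬛⬜⬛⬜
❓❓❓❓❓❓❓❓⬛⬛⬜⬛⬜
⬛⬜⬜⬜⬜⬛⬛⬛⬛⬛⬜⬛⬜
⬛⬜⬜⬜⬜⬛⬛⬛⬛⬛⬜⬛⬜
⬜⬜⬜⬜🔴⬜⬜⬜⬜⬜⬜⬜⬜
⬛⬜⬜⬜⬜⬛⬛⬛⬜⬜⬜⬜⬜
⬛⬜⬜⬜⬜⬛⬛⬛⬜⬜⬜⬜⬜
⬛⬛⬛⬛⬛❓❓❓❓❓❓❓❓


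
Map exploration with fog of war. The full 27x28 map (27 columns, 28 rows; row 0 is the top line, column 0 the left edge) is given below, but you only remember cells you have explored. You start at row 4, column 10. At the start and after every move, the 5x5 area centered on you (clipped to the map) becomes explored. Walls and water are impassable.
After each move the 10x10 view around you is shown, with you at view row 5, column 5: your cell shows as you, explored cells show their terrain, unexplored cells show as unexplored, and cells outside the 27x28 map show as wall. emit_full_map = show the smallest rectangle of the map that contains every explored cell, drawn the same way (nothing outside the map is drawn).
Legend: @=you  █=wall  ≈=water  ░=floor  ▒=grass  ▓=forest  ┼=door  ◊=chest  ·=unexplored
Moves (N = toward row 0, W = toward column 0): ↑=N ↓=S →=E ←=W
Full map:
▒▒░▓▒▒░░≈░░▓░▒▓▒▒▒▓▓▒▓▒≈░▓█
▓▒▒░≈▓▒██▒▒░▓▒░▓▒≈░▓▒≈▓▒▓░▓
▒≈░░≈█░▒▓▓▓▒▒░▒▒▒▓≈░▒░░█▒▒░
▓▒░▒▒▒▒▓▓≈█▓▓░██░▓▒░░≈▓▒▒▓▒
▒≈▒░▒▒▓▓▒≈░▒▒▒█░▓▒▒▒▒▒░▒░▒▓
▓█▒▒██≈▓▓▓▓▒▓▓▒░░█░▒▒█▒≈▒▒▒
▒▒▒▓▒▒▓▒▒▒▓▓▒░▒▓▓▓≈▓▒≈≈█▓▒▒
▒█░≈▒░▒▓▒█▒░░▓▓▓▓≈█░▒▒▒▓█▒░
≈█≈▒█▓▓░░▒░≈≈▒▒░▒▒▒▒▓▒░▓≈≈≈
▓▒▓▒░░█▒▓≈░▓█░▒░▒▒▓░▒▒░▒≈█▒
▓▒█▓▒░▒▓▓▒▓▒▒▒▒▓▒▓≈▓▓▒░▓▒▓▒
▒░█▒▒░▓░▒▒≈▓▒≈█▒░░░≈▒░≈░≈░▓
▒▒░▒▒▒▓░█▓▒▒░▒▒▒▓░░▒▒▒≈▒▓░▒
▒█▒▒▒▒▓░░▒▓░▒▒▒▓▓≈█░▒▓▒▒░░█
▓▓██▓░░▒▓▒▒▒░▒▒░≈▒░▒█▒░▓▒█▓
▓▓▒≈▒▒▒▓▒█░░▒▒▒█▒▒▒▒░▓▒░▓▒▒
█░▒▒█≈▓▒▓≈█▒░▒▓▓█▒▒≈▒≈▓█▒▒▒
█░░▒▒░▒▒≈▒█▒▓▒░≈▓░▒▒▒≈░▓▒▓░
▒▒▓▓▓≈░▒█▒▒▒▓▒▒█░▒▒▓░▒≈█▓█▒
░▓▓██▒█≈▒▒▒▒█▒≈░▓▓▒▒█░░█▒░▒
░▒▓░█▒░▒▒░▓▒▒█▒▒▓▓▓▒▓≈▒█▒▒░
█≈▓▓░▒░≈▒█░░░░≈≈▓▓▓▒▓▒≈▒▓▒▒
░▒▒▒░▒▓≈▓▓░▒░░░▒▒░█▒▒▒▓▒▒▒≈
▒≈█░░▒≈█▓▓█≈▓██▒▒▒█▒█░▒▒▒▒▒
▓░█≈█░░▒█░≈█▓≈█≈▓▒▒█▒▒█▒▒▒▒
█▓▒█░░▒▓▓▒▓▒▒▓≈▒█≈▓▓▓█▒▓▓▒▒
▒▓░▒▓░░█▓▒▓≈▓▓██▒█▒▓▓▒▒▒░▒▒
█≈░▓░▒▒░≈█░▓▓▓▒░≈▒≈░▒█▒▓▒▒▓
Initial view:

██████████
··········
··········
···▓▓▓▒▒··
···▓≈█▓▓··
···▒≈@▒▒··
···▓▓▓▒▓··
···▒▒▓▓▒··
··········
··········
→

██████████
··········
··········
··▓▓▓▒▒░··
··▓≈█▓▓░··
··▒≈░@▒▒··
··▓▓▓▒▓▓··
··▒▒▓▓▒░··
··········
··········

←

██████████
··········
··········
···▓▓▓▒▒░·
···▓≈█▓▓░·
···▒≈@▒▒▒·
···▓▓▓▒▓▓·
···▒▒▓▓▒░·
··········
··········

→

██████████
··········
··········
··▓▓▓▒▒░··
··▓≈█▓▓░··
··▒≈░@▒▒··
··▓▓▓▒▓▓··
··▒▒▓▓▒░··
··········
··········

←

██████████
··········
··········
···▓▓▓▒▒░·
···▓≈█▓▓░·
···▒≈@▒▒▒·
···▓▓▓▒▓▓·
···▒▒▓▓▒░·
··········
··········

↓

··········
··········
···▓▓▓▒▒░·
···▓≈█▓▓░·
···▒≈░▒▒▒·
···▓▓@▒▓▓·
···▒▒▓▓▒░·
···▒█▒░░··
··········
··········

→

··········
··········
··▓▓▓▒▒░··
··▓≈█▓▓░··
··▒≈░▒▒▒··
··▓▓▓@▓▓··
··▒▒▓▓▒░··
··▒█▒░░▓··
··········
··········

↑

██████████
··········
··········
··▓▓▓▒▒░··
··▓≈█▓▓░··
··▒≈░@▒▒··
··▓▓▓▒▓▓··
··▒▒▓▓▒░··
··▒█▒░░▓··
··········

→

██████████
··········
··········
·▓▓▓▒▒░▒··
·▓≈█▓▓░█··
·▒≈░▒@▒█··
·▓▓▓▒▓▓▒··
·▒▒▓▓▒░▒··
·▒█▒░░▓···
··········

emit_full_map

▓▓▓▒▒░▒
▓≈█▓▓░█
▒≈░▒@▒█
▓▓▓▒▓▓▒
▒▒▓▓▒░▒
▒█▒░░▓·

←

██████████
··········
··········
··▓▓▓▒▒░▒·
··▓≈█▓▓░█·
··▒≈░@▒▒█·
··▓▓▓▒▓▓▒·
··▒▒▓▓▒░▒·
··▒█▒░░▓··
··········

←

██████████
··········
··········
···▓▓▓▒▒░▒
···▓≈█▓▓░█
···▒≈@▒▒▒█
···▓▓▓▒▓▓▒
···▒▒▓▓▒░▒
···▒█▒░░▓·
··········

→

██████████
··········
··········
··▓▓▓▒▒░▒·
··▓≈█▓▓░█·
··▒≈░@▒▒█·
··▓▓▓▒▓▓▒·
··▒▒▓▓▒░▒·
··▒█▒░░▓··
··········

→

██████████
··········
··········
·▓▓▓▒▒░▒··
·▓≈█▓▓░█··
·▒≈░▒@▒█··
·▓▓▓▒▓▓▒··
·▒▒▓▓▒░▒··
·▒█▒░░▓···
··········

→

██████████
··········
··········
▓▓▓▒▒░▒▒··
▓≈█▓▓░██··
▒≈░▒▒@█░··
▓▓▓▒▓▓▒░··
▒▒▓▓▒░▒▓··
▒█▒░░▓····
··········

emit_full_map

▓▓▓▒▒░▒▒
▓≈█▓▓░██
▒≈░▒▒@█░
▓▓▓▒▓▓▒░
▒▒▓▓▒░▒▓
▒█▒░░▓··

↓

··········
··········
▓▓▓▒▒░▒▒··
▓≈█▓▓░██··
▒≈░▒▒▒█░··
▓▓▓▒▓@▒░··
▒▒▓▓▒░▒▓··
▒█▒░░▓▓▓··
··········
··········

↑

██████████
··········
··········
▓▓▓▒▒░▒▒··
▓≈█▓▓░██··
▒≈░▒▒@█░··
▓▓▓▒▓▓▒░··
▒▒▓▓▒░▒▓··
▒█▒░░▓▓▓··
··········

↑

██████████
██████████
··········
···░▓▒░▓··
▓▓▓▒▒░▒▒··
▓≈█▓▓@██··
▒≈░▒▒▒█░··
▓▓▓▒▓▓▒░··
▒▒▓▓▒░▒▓··
▒█▒░░▓▓▓··

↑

██████████
██████████
██████████
···▓░▒▓▒··
···░▓▒░▓··
▓▓▓▒▒@▒▒··
▓≈█▓▓░██··
▒≈░▒▒▒█░··
▓▓▓▒▓▓▒░··
▒▒▓▓▒░▒▓··

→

██████████
██████████
██████████
··▓░▒▓▒▒··
··░▓▒░▓▒··
▓▓▒▒░@▒▒··
≈█▓▓░██░··
≈░▒▒▒█░▓··
▓▓▒▓▓▒░···
▒▓▓▒░▒▓···

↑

██████████
██████████
██████████
██████████
··▓░▒▓▒▒··
··░▓▒@▓▒··
▓▓▒▒░▒▒▒··
≈█▓▓░██░··
≈░▒▒▒█░▓··
▓▓▒▓▓▒░···

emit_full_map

···▓░▒▓▒▒
···░▓▒@▓▒
▓▓▓▒▒░▒▒▒
▓≈█▓▓░██░
▒≈░▒▒▒█░▓
▓▓▓▒▓▓▒░·
▒▒▓▓▒░▒▓·
▒█▒░░▓▓▓·

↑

██████████
██████████
██████████
██████████
██████████
··▓░▒@▒▒··
··░▓▒░▓▒··
▓▓▒▒░▒▒▒··
≈█▓▓░██░··
≈░▒▒▒█░▓··

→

██████████
██████████
██████████
██████████
██████████
·▓░▒▓@▒▒··
·░▓▒░▓▒≈··
▓▒▒░▒▒▒▓··
█▓▓░██░···
░▒▒▒█░▓···

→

██████████
██████████
██████████
██████████
██████████
▓░▒▓▒@▒▓··
░▓▒░▓▒≈░··
▒▒░▒▒▒▓≈··
▓▓░██░····
▒▒▒█░▓····

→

██████████
██████████
██████████
██████████
██████████
░▒▓▒▒@▓▓··
▓▒░▓▒≈░▓··
▒░▒▒▒▓≈░··
▓░██░·····
▒▒█░▓·····

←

██████████
██████████
██████████
██████████
██████████
▓░▒▓▒@▒▓▓·
░▓▒░▓▒≈░▓·
▒▒░▒▒▒▓≈░·
▓▓░██░····
▒▒▒█░▓····

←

██████████
██████████
██████████
██████████
██████████
·▓░▒▓@▒▒▓▓
·░▓▒░▓▒≈░▓
▓▒▒░▒▒▒▓≈░
█▓▓░██░···
░▒▒▒█░▓···

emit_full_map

···▓░▒▓@▒▒▓▓
···░▓▒░▓▒≈░▓
▓▓▓▒▒░▒▒▒▓≈░
▓≈█▓▓░██░···
▒≈░▒▒▒█░▓···
▓▓▓▒▓▓▒░····
▒▒▓▓▒░▒▓····
▒█▒░░▓▓▓····

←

██████████
██████████
██████████
██████████
██████████
··▓░▒@▒▒▒▓
··░▓▒░▓▒≈░
▓▓▒▒░▒▒▒▓≈
≈█▓▓░██░··
≈░▒▒▒█░▓··

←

██████████
██████████
██████████
██████████
██████████
···▓░@▓▒▒▒
···░▓▒░▓▒≈
▓▓▓▒▒░▒▒▒▓
▓≈█▓▓░██░·
▒≈░▒▒▒█░▓·

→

██████████
██████████
██████████
██████████
██████████
··▓░▒@▒▒▒▓
··░▓▒░▓▒≈░
▓▓▒▒░▒▒▒▓≈
≈█▓▓░██░··
≈░▒▒▒█░▓··

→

██████████
██████████
██████████
██████████
██████████
·▓░▒▓@▒▒▓▓
·░▓▒░▓▒≈░▓
▓▒▒░▒▒▒▓≈░
█▓▓░██░···
░▒▒▒█░▓···

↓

██████████
██████████
██████████
██████████
·▓░▒▓▒▒▒▓▓
·░▓▒░@▒≈░▓
▓▒▒░▒▒▒▓≈░
█▓▓░██░▓··
░▒▒▒█░▓···
▓▒▓▓▒░····

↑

██████████
██████████
██████████
██████████
██████████
·▓░▒▓@▒▒▓▓
·░▓▒░▓▒≈░▓
▓▒▒░▒▒▒▓≈░
█▓▓░██░▓··
░▒▒▒█░▓···

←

██████████
██████████
██████████
██████████
██████████
··▓░▒@▒▒▒▓
··░▓▒░▓▒≈░
▓▓▒▒░▒▒▒▓≈
≈█▓▓░██░▓·
≈░▒▒▒█░▓··

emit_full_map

···▓░▒@▒▒▒▓▓
···░▓▒░▓▒≈░▓
▓▓▓▒▒░▒▒▒▓≈░
▓≈█▓▓░██░▓··
▒≈░▒▒▒█░▓···
▓▓▓▒▓▓▒░····
▒▒▓▓▒░▒▓····
▒█▒░░▓▓▓····


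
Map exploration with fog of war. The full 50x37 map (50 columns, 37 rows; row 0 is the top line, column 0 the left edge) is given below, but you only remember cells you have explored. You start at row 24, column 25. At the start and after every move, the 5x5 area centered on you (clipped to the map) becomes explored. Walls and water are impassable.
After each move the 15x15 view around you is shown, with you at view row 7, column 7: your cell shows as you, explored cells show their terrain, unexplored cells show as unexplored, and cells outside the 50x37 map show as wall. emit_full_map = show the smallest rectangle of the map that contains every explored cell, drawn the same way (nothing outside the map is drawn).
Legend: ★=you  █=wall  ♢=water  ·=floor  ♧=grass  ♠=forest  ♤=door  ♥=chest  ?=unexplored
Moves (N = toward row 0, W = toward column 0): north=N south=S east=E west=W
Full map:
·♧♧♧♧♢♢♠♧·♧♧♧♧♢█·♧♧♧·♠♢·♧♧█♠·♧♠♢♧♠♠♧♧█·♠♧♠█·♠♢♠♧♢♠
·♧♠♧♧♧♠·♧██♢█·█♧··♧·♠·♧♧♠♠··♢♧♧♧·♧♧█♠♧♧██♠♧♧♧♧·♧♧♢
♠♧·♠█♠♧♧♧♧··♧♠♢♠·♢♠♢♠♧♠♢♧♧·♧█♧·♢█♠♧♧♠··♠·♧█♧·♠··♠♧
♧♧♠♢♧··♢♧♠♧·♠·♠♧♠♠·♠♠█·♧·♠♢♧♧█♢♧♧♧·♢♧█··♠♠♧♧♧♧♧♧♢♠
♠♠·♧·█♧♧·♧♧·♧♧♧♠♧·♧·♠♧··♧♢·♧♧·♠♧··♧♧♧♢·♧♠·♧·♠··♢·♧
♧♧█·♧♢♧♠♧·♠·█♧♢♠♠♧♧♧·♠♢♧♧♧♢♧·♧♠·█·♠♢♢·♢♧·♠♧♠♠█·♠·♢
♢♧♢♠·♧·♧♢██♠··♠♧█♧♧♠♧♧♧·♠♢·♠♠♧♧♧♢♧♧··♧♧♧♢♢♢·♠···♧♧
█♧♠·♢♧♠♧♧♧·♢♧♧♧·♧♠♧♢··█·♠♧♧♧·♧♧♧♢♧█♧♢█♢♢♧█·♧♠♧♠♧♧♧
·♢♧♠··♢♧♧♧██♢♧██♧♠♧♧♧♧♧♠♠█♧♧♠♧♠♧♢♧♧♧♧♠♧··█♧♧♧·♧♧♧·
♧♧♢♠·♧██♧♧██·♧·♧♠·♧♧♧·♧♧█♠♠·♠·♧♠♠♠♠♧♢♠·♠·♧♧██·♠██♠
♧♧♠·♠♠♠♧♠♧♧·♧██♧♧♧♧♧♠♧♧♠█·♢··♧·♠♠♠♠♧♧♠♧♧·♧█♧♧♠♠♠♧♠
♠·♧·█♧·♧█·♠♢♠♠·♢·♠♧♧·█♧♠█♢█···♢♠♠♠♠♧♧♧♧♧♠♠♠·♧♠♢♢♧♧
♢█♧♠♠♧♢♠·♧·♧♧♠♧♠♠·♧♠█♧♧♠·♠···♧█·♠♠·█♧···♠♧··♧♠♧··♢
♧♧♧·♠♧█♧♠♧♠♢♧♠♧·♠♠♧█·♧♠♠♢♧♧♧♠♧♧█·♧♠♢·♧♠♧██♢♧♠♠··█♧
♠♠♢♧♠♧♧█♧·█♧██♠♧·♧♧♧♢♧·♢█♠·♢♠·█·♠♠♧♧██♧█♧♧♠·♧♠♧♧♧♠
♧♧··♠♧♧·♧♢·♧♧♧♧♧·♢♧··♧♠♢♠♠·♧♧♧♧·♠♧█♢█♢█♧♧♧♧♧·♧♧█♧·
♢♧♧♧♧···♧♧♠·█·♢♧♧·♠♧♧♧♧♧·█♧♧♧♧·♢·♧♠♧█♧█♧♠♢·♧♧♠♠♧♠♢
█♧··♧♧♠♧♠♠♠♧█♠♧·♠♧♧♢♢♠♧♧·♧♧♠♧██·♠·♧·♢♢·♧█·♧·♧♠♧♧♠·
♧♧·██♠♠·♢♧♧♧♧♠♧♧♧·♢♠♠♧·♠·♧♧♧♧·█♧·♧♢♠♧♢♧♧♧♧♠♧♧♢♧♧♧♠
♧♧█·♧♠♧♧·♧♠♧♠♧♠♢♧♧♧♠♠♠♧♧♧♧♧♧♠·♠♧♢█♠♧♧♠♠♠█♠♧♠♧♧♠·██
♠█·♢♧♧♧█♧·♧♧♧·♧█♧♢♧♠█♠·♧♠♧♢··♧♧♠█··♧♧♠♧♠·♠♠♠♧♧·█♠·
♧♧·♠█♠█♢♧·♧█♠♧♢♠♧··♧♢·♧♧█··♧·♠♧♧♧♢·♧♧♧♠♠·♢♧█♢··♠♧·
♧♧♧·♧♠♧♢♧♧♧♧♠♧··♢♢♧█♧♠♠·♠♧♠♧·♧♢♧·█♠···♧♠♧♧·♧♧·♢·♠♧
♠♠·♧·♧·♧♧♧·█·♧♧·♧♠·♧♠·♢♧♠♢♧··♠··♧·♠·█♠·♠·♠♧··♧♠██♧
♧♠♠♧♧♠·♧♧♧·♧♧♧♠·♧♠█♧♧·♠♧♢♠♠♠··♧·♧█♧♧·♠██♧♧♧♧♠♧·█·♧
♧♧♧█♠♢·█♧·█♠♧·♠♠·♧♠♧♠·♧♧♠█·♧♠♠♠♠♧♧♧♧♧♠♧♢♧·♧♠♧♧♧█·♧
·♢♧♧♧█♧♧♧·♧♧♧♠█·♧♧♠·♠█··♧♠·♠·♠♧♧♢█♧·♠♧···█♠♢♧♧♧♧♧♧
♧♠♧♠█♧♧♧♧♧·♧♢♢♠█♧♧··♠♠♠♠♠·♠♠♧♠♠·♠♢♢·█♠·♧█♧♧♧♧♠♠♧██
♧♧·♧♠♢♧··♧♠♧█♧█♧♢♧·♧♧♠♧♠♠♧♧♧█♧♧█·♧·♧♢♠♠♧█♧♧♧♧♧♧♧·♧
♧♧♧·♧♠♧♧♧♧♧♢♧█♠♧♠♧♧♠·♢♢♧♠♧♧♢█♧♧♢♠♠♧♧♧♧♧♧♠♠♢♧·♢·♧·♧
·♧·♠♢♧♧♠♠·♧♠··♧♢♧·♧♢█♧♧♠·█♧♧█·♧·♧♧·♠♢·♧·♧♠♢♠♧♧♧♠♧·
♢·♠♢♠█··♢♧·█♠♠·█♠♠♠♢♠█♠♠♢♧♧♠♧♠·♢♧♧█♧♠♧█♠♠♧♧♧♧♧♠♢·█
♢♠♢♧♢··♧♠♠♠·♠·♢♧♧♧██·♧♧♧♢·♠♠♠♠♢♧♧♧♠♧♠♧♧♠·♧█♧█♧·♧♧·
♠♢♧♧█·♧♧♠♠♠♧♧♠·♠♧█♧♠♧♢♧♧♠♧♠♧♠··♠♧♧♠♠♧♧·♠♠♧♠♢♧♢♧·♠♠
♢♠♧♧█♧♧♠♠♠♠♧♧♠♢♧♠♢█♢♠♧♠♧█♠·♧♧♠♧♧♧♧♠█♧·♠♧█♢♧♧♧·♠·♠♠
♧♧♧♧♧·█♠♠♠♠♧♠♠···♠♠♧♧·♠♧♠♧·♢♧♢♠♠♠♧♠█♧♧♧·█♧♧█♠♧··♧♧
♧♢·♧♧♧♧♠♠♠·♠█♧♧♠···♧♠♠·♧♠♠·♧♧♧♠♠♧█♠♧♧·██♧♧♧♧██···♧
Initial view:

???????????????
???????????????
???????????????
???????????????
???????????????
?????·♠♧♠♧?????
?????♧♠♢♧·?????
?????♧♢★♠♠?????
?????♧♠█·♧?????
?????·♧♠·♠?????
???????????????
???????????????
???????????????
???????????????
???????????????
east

???????????????
???????????????
???????????????
???????????????
???????????????
????·♠♧♠♧·?????
????♧♠♢♧··?????
????♧♢♠★♠·?????
????♧♠█·♧♠?????
????·♧♠·♠·?????
???????????????
???????????????
???????????????
???????????????
???????????????

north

???????????????
???????????????
???????????????
???????????????
???????????????
?????█··♧·?????
????·♠♧♠♧·?????
????♧♠♢★··?????
????♧♢♠♠♠·?????
????♧♠█·♧♠?????
????·♧♠·♠·?????
???????????????
???????????????
???????????????
???????????????

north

???????????????
???????????????
???????????????
???????????????
???????????????
?????♠♧♢··?????
?????█··♧·?????
????·♠♧★♧·?????
????♧♠♢♧··?????
????♧♢♠♠♠·?????
????♧♠█·♧♠?????
????·♧♠·♠·?????
???????????????
???????????????
???????????????

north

???????????????
???????????????
???????????????
???????????????
???????????????
?????♧♧♧♧♠?????
?????♠♧♢··?????
?????█·★♧·?????
????·♠♧♠♧·?????
????♧♠♢♧··?????
????♧♢♠♠♠·?????
????♧♠█·♧♠?????
????·♧♠·♠·?????
???????????????
???????????????

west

???????????????
???????????????
???????????????
???????????????
???????????????
?????♧♧♧♧♧♠????
?????♧♠♧♢··????
?????♧█★·♧·????
?????·♠♧♠♧·????
?????♧♠♢♧··????
?????♧♢♠♠♠·????
?????♧♠█·♧♠????
?????·♧♠·♠·????
???????????????
???????????????

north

???????????????
???????????????
???????????????
???????????????
???????????????
?????♠·♧♧♧?????
?????♧♧♧♧♧♠????
?????♧♠★♢··????
?????♧█··♧·????
?????·♠♧♠♧·????
?????♧♠♢♧··????
?????♧♢♠♠♠·????
?????♧♠█·♧♠????
?????·♧♠·♠·????
???????????????

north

???????????????
???????????????
???????????????
???????????????
???????????????
?????♧·♧♧♠?????
?????♠·♧♧♧?????
?????♧♧★♧♧♠????
?????♧♠♧♢··????
?????♧█··♧·????
?????·♠♧♠♧·????
?????♧♠♢♧··????
?????♧♢♠♠♠·????
?????♧♠█·♧♠????
?????·♧♠·♠·????

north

???????????????
???????????????
???????????????
???????????????
???????????????
?????♧·█♧♧?????
?????♧·♧♧♠?????
?????♠·★♧♧?????
?????♧♧♧♧♧♠????
?????♧♠♧♢··????
?????♧█··♧·????
?????·♠♧♠♧·????
?????♧♠♢♧··????
?????♧♢♠♠♠·????
?????♧♠█·♧♠????

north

???????????????
???????????????
???????????????
???????????????
???????????????
?????♢♠♠·♧?????
?????♧·█♧♧?????
?????♧·★♧♠?????
?????♠·♧♧♧?????
?????♧♧♧♧♧♠????
?????♧♠♧♢··????
?????♧█··♧·????
?????·♠♧♠♧·????
?????♧♠♢♧··????
?????♧♢♠♠♠·????

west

???????????????
???????????????
???????????????
???????????????
???????????????
?????♠♢♠♠·♧????
?????♧♧·█♧♧????
?????♧♧★♧♧♠????
?????·♠·♧♧♧????
?????♧♧♧♧♧♧♠???
??????♧♠♧♢··???
??????♧█··♧·???
??????·♠♧♠♧·???
??????♧♠♢♧··???
??????♧♢♠♠♠·???

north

???????????????
???????????????
???????????????
???????????????
???????????????
?????·♢█♠·?????
?????♠♢♠♠·♧????
?????♧♧★█♧♧????
?????♧♧·♧♧♠????
?????·♠·♧♧♧????
?????♧♧♧♧♧♧♠???
??????♧♠♧♢··???
??????♧█··♧·???
??????·♠♧♠♧·???
??????♧♠♢♧··???

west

???????????????
???????????????
???????????????
???????????????
???????????????
?????♧·♢█♠·????
?????♧♠♢♠♠·♧???
?????♧♧★·█♧♧???
?????♠♧♧·♧♧♠???
?????♧·♠·♧♧♧???
??????♧♧♧♧♧♧♠??
???????♧♠♧♢··??
???????♧█··♧·??
???????·♠♧♠♧·??
???????♧♠♢♧··??

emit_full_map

♧·♢█♠·??
♧♠♢♠♠·♧?
♧♧★·█♧♧?
♠♧♧·♧♧♠?
♧·♠·♧♧♧?
?♧♧♧♧♧♧♠
??♧♠♧♢··
??♧█··♧·
??·♠♧♠♧·
??♧♠♢♧··
??♧♢♠♠♠·
??♧♠█·♧♠
??·♧♠·♠·

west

???????????????
???????????????
???????????????
???????????????
???????????????
?????♢♧·♢█♠·???
?????·♧♠♢♠♠·♧??
?????♧♧★♧·█♧♧??
?????♢♠♧♧·♧♧♠??
?????♠♧·♠·♧♧♧??
???????♧♧♧♧♧♧♠?
????????♧♠♧♢··?
????????♧█··♧·?
????????·♠♧♠♧·?
????????♧♠♢♧··?

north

???????????????
???????????????
???????????????
???????????????
???????????????
?????·♧♠♠♢?????
?????♢♧·♢█♠·???
?????·♧★♢♠♠·♧??
?????♧♧♧♧·█♧♧??
?????♢♠♧♧·♧♧♠??
?????♠♧·♠·♧♧♧??
???????♧♧♧♧♧♧♠?
????????♧♠♧♢··?
????????♧█··♧·?
????????·♠♧♠♧·?

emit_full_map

·♧♠♠♢????
♢♧·♢█♠·??
·♧★♢♠♠·♧?
♧♧♧♧·█♧♧?
♢♠♧♧·♧♧♠?
♠♧·♠·♧♧♧?
??♧♧♧♧♧♧♠
???♧♠♧♢··
???♧█··♧·
???·♠♧♠♧·
???♧♠♢♧··
???♧♢♠♠♠·
???♧♠█·♧♠
???·♧♠·♠·
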